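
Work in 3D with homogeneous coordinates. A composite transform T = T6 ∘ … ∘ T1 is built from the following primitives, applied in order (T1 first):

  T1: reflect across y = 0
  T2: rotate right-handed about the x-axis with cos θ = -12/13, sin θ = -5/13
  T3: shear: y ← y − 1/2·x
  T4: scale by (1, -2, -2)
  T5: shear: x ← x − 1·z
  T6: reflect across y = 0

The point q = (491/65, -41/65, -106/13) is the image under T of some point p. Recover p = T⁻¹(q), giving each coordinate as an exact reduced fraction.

T1 = [1 0 0 0; 0 -1 0 0; 0 0 1 0; 0 0 0 1]
T2·T1 = [1 0 0 0; 0 12/13 5/13 0; 0 5/13 -12/13 0; 0 0 0 1]
T3·…·T1 = [1 0 0 0; -1/2 12/13 5/13 0; 0 5/13 -12/13 0; 0 0 0 1]
T4·…·T1 = [1 0 0 0; 1 -24/13 -10/13 0; 0 -10/13 24/13 0; 0 0 0 1]
T5·…·T1 = [1 10/13 -24/13 0; 1 -24/13 -10/13 0; 0 -10/13 24/13 0; 0 0 0 1]
T6·…·T1 = [1 10/13 -24/13 0; -1 24/13 10/13 0; 0 -10/13 24/13 0; 0 0 0 1]
det M = 4; M⁻¹ = [1 0 1 0; 6/13 6/13 7/26 0; 5/26 5/26 17/26 0; 0 0 0 1]
M⁻¹ · (491/65, -41/65, -106/13)ᵀ = (-3/5, 1, -4)ᵀ

p = (-3/5, 1, -4)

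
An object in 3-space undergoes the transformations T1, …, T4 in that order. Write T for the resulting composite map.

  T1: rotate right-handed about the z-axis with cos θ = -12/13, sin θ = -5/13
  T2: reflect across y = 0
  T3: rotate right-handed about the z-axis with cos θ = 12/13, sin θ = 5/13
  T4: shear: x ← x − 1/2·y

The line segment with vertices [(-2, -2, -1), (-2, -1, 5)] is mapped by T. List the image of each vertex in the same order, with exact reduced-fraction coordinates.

image vertices: (3, -2, -1), (5/2, -1, 5)

T1 rotate right-handed about the z-axis with cos θ = -12/13, sin θ = -5/13: (-2, -2, -1) → (14/13, 34/13, -1); (-2, -1, 5) → (19/13, 22/13, 5)
T2 reflect across y = 0: (14/13, 34/13, -1) → (14/13, -34/13, -1); (19/13, 22/13, 5) → (19/13, -22/13, 5)
T3 rotate right-handed about the z-axis with cos θ = 12/13, sin θ = 5/13: (14/13, -34/13, -1) → (2, -2, -1); (19/13, -22/13, 5) → (2, -1, 5)
T4 shear: x ← x − 1/2·y: (2, -2, -1) → (3, -2, -1); (2, -1, 5) → (5/2, -1, 5)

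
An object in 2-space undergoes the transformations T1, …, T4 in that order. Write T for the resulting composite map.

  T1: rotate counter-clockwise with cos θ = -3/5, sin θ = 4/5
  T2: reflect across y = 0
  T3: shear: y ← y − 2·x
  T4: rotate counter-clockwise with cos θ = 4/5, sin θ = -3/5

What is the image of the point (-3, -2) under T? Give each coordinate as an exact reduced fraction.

T1 rotate counter-clockwise with cos θ = -3/5, sin θ = 4/5: (-3, -2) → (17/5, -6/5)
T2 reflect across y = 0: (17/5, -6/5) → (17/5, 6/5)
T3 shear: y ← y − 2·x: (17/5, 6/5) → (17/5, -28/5)
T4 rotate counter-clockwise with cos θ = 4/5, sin θ = -3/5: (17/5, -28/5) → (-16/25, -163/25)

T(p) = (-16/25, -163/25)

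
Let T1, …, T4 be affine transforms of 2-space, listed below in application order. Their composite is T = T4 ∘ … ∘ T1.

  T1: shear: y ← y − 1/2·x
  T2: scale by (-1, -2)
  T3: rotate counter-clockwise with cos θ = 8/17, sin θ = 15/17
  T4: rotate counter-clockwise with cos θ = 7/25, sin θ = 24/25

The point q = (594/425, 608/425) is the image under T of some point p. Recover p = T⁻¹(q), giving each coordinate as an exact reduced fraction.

p = (0, 1)

T1 = [1 0 0; -1/2 1 0; 0 0 1]
T2·T1 = [-1 0 0; 1 -2 0; 0 0 1]
T3·…·T1 = [-23/17 30/17 0; -7/17 -16/17 0; 0 0 1]
T4·…·T1 = [7/425 594/425 0; -601/425 608/425 0; 0 0 1]
det M = 2; M⁻¹ = [304/425 -297/425 0; 601/850 7/850 0; 0 0 1]
M⁻¹ · (594/425, 608/425)ᵀ = (0, 1)ᵀ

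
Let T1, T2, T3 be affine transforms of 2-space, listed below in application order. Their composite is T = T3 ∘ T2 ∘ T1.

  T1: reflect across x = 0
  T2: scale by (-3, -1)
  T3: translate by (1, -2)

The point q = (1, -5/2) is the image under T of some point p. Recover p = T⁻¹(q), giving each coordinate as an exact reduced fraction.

T1 = [-1 0 0; 0 1 0; 0 0 1]
T2·T1 = [3 0 0; 0 -1 0; 0 0 1]
T3·…·T1 = [3 0 1; 0 -1 -2; 0 0 1]
det M = -3; M⁻¹ = [1/3 0 -1/3; 0 -1 -2; 0 0 1]
M⁻¹ · (1, -5/2)ᵀ = (0, 1/2)ᵀ

p = (0, 1/2)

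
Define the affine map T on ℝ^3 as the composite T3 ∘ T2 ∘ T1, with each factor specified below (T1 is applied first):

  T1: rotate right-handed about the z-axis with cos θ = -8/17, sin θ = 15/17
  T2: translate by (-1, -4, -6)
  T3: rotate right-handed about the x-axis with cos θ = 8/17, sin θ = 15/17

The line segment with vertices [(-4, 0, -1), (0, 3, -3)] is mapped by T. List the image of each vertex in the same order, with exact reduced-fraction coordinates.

T1 rotate right-handed about the z-axis with cos θ = -8/17, sin θ = 15/17: (-4, 0, -1) → (32/17, -60/17, -1); (0, 3, -3) → (-45/17, -24/17, -3)
T2 translate by (-1, -4, -6): (32/17, -60/17, -1) → (15/17, -128/17, -7); (-45/17, -24/17, -3) → (-62/17, -92/17, -9)
T3 rotate right-handed about the x-axis with cos θ = 8/17, sin θ = 15/17: (15/17, -128/17, -7) → (15/17, 761/289, -2872/289); (-62/17, -92/17, -9) → (-62/17, 1559/289, -2604/289)

image vertices: (15/17, 761/289, -2872/289), (-62/17, 1559/289, -2604/289)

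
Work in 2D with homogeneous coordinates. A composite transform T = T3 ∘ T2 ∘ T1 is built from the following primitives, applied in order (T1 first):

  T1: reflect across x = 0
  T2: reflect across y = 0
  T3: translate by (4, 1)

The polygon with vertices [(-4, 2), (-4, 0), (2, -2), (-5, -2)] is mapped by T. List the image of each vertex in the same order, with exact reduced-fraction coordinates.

T1 reflect across x = 0: (-4, 2) → (4, 2); (-4, 0) → (4, 0); (2, -2) → (-2, -2); (-5, -2) → (5, -2)
T2 reflect across y = 0: (4, 2) → (4, -2); (4, 0) → (4, 0); (-2, -2) → (-2, 2); (5, -2) → (5, 2)
T3 translate by (4, 1): (4, -2) → (8, -1); (4, 0) → (8, 1); (-2, 2) → (2, 3); (5, 2) → (9, 3)

image vertices: (8, -1), (8, 1), (2, 3), (9, 3)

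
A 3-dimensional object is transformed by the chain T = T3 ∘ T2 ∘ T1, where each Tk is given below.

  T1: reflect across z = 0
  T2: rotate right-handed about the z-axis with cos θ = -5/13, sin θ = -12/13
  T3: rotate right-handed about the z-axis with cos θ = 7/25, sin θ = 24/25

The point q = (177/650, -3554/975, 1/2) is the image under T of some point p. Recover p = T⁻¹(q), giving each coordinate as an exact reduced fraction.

T1 = [1 0 0 0; 0 1 0 0; 0 0 -1 0; 0 0 0 1]
T2·T1 = [-5/13 12/13 0 0; -12/13 -5/13 0 0; 0 0 -1 0; 0 0 0 1]
T3·…·T1 = [253/325 204/325 0 0; -204/325 253/325 0 0; 0 0 -1 0; 0 0 0 1]
det M = -1; M⁻¹ = [253/325 -204/325 0 0; 204/325 253/325 0 0; 0 0 -1 0; 0 0 0 1]
M⁻¹ · (177/650, -3554/975, 1/2)ᵀ = (5/2, -8/3, -1/2)ᵀ

p = (5/2, -8/3, -1/2)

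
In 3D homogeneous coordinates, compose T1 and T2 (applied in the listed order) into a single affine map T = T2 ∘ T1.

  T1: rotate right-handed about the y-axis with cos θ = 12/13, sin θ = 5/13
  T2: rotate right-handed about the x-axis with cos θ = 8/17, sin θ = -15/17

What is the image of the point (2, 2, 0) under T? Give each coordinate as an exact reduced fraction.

T(p) = (24/13, 58/221, -470/221)

T1 rotate right-handed about the y-axis with cos θ = 12/13, sin θ = 5/13: (2, 2, 0) → (24/13, 2, -10/13)
T2 rotate right-handed about the x-axis with cos θ = 8/17, sin θ = -15/17: (24/13, 2, -10/13) → (24/13, 58/221, -470/221)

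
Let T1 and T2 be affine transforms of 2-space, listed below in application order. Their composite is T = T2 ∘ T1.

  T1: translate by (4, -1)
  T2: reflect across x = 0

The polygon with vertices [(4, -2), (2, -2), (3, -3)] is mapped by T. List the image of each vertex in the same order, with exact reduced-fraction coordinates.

T1 translate by (4, -1): (4, -2) → (8, -3); (2, -2) → (6, -3); (3, -3) → (7, -4)
T2 reflect across x = 0: (8, -3) → (-8, -3); (6, -3) → (-6, -3); (7, -4) → (-7, -4)

image vertices: (-8, -3), (-6, -3), (-7, -4)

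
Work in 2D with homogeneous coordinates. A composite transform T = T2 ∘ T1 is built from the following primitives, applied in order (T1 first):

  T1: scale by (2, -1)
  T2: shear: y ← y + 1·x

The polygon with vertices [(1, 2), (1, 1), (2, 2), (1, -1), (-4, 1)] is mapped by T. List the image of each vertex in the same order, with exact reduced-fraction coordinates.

image vertices: (2, 0), (2, 1), (4, 2), (2, 3), (-8, -9)

T1 scale by (2, -1): (1, 2) → (2, -2); (1, 1) → (2, -1); (2, 2) → (4, -2); (1, -1) → (2, 1); (-4, 1) → (-8, -1)
T2 shear: y ← y + 1·x: (2, -2) → (2, 0); (2, -1) → (2, 1); (4, -2) → (4, 2); (2, 1) → (2, 3); (-8, -1) → (-8, -9)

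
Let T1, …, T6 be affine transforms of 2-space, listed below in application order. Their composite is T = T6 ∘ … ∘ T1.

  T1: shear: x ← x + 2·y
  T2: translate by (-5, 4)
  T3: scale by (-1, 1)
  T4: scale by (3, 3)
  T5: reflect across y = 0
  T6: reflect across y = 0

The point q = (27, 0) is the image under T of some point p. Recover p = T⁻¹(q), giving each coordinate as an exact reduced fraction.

T1 = [1 2 0; 0 1 0; 0 0 1]
T2·T1 = [1 2 -5; 0 1 4; 0 0 1]
T3·…·T1 = [-1 -2 5; 0 1 4; 0 0 1]
T4·…·T1 = [-3 -6 15; 0 3 12; 0 0 1]
T5·…·T1 = [-3 -6 15; 0 -3 -12; 0 0 1]
T6·…·T1 = [-3 -6 15; 0 3 12; 0 0 1]
det M = -9; M⁻¹ = [-1/3 -2/3 13; 0 1/3 -4; 0 0 1]
M⁻¹ · (27, 0)ᵀ = (4, -4)ᵀ

p = (4, -4)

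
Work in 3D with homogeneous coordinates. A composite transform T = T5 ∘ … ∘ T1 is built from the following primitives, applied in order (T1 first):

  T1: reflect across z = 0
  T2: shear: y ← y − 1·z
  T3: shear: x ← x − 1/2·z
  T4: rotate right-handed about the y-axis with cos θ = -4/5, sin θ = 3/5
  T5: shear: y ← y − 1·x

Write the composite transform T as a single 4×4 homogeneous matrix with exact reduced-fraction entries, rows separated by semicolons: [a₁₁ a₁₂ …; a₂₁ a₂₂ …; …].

T1 = [1 0 0 0; 0 1 0 0; 0 0 -1 0; 0 0 0 1]
T2·T1 = [1 0 0 0; 0 1 1 0; 0 0 -1 0; 0 0 0 1]
T3·…·T1 = [1 0 1/2 0; 0 1 1 0; 0 0 -1 0; 0 0 0 1]
T4·…·T1 = [-4/5 0 -1 0; 0 1 1 0; -3/5 0 1/2 0; 0 0 0 1]
T5·…·T1 = [-4/5 0 -1 0; 4/5 1 2 0; -3/5 0 1/2 0; 0 0 0 1]

T = [-4/5 0 -1 0; 4/5 1 2 0; -3/5 0 1/2 0; 0 0 0 1]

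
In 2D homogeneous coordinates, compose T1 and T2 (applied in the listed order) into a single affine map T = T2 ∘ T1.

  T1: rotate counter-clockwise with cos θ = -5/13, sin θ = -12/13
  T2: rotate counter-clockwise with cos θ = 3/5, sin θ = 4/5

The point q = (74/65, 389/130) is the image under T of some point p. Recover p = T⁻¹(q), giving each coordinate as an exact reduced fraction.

T1 = [-5/13 12/13 0; -12/13 -5/13 0; 0 0 1]
T2·T1 = [33/65 56/65 0; -56/65 33/65 0; 0 0 1]
det M = 1; M⁻¹ = [33/65 -56/65 0; 56/65 33/65 0; 0 0 1]
M⁻¹ · (74/65, 389/130)ᵀ = (-2, 5/2)ᵀ

p = (-2, 5/2)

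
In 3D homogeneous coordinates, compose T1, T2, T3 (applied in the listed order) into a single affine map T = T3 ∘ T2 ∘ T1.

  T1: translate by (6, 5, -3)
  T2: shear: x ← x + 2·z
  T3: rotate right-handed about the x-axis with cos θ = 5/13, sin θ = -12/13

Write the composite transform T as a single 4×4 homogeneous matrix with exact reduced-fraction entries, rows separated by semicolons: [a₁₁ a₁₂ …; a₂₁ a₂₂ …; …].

T1 = [1 0 0 6; 0 1 0 5; 0 0 1 -3; 0 0 0 1]
T2·T1 = [1 0 2 0; 0 1 0 5; 0 0 1 -3; 0 0 0 1]
T3·…·T1 = [1 0 2 0; 0 5/13 12/13 -11/13; 0 -12/13 5/13 -75/13; 0 0 0 1]

T = [1 0 2 0; 0 5/13 12/13 -11/13; 0 -12/13 5/13 -75/13; 0 0 0 1]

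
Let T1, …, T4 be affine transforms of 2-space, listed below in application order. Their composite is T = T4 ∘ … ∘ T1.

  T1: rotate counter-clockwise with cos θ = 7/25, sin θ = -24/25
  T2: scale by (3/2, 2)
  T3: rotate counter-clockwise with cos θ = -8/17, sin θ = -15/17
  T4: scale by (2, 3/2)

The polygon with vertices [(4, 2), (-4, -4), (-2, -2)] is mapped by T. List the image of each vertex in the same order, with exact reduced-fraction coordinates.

image vertices: (-6744/425, -597/425), (7056/425, 2553/425), (3528/425, 2553/850)

T1 rotate counter-clockwise with cos θ = 7/25, sin θ = -24/25: (4, 2) → (76/25, -82/25); (-4, -4) → (-124/25, 68/25); (-2, -2) → (-62/25, 34/25)
T2 scale by (3/2, 2): (76/25, -82/25) → (114/25, -164/25); (-124/25, 68/25) → (-186/25, 136/25); (-62/25, 34/25) → (-93/25, 68/25)
T3 rotate counter-clockwise with cos θ = -8/17, sin θ = -15/17: (114/25, -164/25) → (-3372/425, -398/425); (-186/25, 136/25) → (3528/425, 1702/425); (-93/25, 68/25) → (1764/425, 851/425)
T4 scale by (2, 3/2): (-3372/425, -398/425) → (-6744/425, -597/425); (3528/425, 1702/425) → (7056/425, 2553/425); (1764/425, 851/425) → (3528/425, 2553/850)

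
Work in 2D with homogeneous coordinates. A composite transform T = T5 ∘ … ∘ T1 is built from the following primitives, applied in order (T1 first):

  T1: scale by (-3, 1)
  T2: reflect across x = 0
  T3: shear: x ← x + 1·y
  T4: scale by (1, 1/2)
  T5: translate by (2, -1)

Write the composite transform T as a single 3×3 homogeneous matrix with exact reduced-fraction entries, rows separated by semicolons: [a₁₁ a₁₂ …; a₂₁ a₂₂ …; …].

T = [3 1 2; 0 1/2 -1; 0 0 1]

T1 = [-3 0 0; 0 1 0; 0 0 1]
T2·T1 = [3 0 0; 0 1 0; 0 0 1]
T3·…·T1 = [3 1 0; 0 1 0; 0 0 1]
T4·…·T1 = [3 1 0; 0 1/2 0; 0 0 1]
T5·…·T1 = [3 1 2; 0 1/2 -1; 0 0 1]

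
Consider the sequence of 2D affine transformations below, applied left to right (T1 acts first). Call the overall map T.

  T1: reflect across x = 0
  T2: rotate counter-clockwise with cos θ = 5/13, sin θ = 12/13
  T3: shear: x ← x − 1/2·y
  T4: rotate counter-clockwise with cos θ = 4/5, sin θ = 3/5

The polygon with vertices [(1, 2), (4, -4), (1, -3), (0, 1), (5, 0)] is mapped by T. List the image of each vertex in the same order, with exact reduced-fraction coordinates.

T1 reflect across x = 0: (1, 2) → (-1, 2); (4, -4) → (-4, -4); (1, -3) → (-1, -3); (0, 1) → (0, 1); (5, 0) → (-5, 0)
T2 rotate counter-clockwise with cos θ = 5/13, sin θ = 12/13: (-1, 2) → (-29/13, -2/13); (-4, -4) → (28/13, -68/13); (-1, -3) → (31/13, -27/13); (0, 1) → (-12/13, 5/13); (-5, 0) → (-25/13, -60/13)
T3 shear: x ← x − 1/2·y: (-29/13, -2/13) → (-28/13, -2/13); (28/13, -68/13) → (62/13, -68/13); (31/13, -27/13) → (89/26, -27/13); (-12/13, 5/13) → (-29/26, 5/13); (-25/13, -60/13) → (5/13, -60/13)
T4 rotate counter-clockwise with cos θ = 4/5, sin θ = 3/5: (-28/13, -2/13) → (-106/65, -92/65); (62/13, -68/13) → (452/65, -86/65); (89/26, -27/13) → (259/65, 51/130); (-29/26, 5/13) → (-73/65, -47/130); (5/13, -60/13) → (40/13, -45/13)

image vertices: (-106/65, -92/65), (452/65, -86/65), (259/65, 51/130), (-73/65, -47/130), (40/13, -45/13)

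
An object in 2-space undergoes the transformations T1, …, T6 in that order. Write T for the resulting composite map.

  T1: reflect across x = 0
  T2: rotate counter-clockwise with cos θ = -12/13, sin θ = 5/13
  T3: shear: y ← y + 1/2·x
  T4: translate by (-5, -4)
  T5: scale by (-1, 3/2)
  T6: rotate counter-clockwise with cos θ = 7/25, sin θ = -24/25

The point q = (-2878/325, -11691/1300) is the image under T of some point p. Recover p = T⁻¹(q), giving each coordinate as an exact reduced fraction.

p = (0, 3)

T1 = [-1 0 0; 0 1 0; 0 0 1]
T2·T1 = [12/13 -5/13 0; -5/13 -12/13 0; 0 0 1]
T3·…·T1 = [12/13 -5/13 0; 1/13 -29/26 0; 0 0 1]
T4·…·T1 = [12/13 -5/13 -5; 1/13 -29/26 -4; 0 0 1]
T5·…·T1 = [-12/13 5/13 5; 3/26 -87/52 -6; 0 0 1]
T6·…·T1 = [-48/325 -487/325 -109/25; 597/650 -1089/1300 -162/25; 0 0 1]
det M = 3/2; M⁻¹ = [-363/650 974/975 105/26; -199/325 -32/325 -43/13; 0 0 1]
M⁻¹ · (-2878/325, -11691/1300)ᵀ = (0, 3)ᵀ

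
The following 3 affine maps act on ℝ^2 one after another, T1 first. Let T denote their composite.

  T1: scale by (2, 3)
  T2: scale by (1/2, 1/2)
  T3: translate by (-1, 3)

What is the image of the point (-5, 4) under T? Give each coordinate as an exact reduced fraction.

T(p) = (-6, 9)

T1 scale by (2, 3): (-5, 4) → (-10, 12)
T2 scale by (1/2, 1/2): (-10, 12) → (-5, 6)
T3 translate by (-1, 3): (-5, 6) → (-6, 9)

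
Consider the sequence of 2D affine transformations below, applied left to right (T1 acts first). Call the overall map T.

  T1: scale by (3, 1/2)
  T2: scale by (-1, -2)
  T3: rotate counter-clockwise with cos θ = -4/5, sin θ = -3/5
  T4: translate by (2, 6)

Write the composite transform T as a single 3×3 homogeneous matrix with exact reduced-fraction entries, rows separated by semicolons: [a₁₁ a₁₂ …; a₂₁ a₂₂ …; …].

T = [12/5 -3/5 2; 9/5 4/5 6; 0 0 1]

T1 = [3 0 0; 0 1/2 0; 0 0 1]
T2·T1 = [-3 0 0; 0 -1 0; 0 0 1]
T3·…·T1 = [12/5 -3/5 0; 9/5 4/5 0; 0 0 1]
T4·…·T1 = [12/5 -3/5 2; 9/5 4/5 6; 0 0 1]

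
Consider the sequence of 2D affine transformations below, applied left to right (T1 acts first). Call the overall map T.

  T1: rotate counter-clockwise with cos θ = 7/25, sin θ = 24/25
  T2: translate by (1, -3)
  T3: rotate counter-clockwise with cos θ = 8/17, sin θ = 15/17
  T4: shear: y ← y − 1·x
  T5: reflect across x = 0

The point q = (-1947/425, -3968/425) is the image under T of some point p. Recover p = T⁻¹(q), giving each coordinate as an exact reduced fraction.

p = (-4, 2)

T1 = [7/25 -24/25 0; 24/25 7/25 0; 0 0 1]
T2·T1 = [7/25 -24/25 1; 24/25 7/25 -3; 0 0 1]
T3·…·T1 = [-304/425 -297/425 53/17; 297/425 -304/425 -9/17; 0 0 1]
T4·…·T1 = [-304/425 -297/425 53/17; 601/425 -7/425 -62/17; 0 0 1]
T5·…·T1 = [304/425 297/425 -53/17; 601/425 -7/425 -62/17; 0 0 1]
det M = -1; M⁻¹ = [7/425 297/425 13/5; 601/425 -304/425 9/5; 0 0 1]
M⁻¹ · (-1947/425, -3968/425)ᵀ = (-4, 2)ᵀ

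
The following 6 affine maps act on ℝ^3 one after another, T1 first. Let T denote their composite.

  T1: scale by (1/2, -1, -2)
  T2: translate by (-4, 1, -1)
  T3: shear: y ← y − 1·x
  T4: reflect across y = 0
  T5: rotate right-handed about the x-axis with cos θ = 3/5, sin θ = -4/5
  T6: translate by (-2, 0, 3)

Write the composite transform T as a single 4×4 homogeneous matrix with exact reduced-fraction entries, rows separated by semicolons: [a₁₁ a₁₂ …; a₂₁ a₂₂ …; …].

T = [1/2 0 0 -6; 3/10 3/5 -8/5 -19/5; -2/5 -4/5 -6/5 32/5; 0 0 0 1]

T1 = [1/2 0 0 0; 0 -1 0 0; 0 0 -2 0; 0 0 0 1]
T2·T1 = [1/2 0 0 -4; 0 -1 0 1; 0 0 -2 -1; 0 0 0 1]
T3·…·T1 = [1/2 0 0 -4; -1/2 -1 0 5; 0 0 -2 -1; 0 0 0 1]
T4·…·T1 = [1/2 0 0 -4; 1/2 1 0 -5; 0 0 -2 -1; 0 0 0 1]
T5·…·T1 = [1/2 0 0 -4; 3/10 3/5 -8/5 -19/5; -2/5 -4/5 -6/5 17/5; 0 0 0 1]
T6·…·T1 = [1/2 0 0 -6; 3/10 3/5 -8/5 -19/5; -2/5 -4/5 -6/5 32/5; 0 0 0 1]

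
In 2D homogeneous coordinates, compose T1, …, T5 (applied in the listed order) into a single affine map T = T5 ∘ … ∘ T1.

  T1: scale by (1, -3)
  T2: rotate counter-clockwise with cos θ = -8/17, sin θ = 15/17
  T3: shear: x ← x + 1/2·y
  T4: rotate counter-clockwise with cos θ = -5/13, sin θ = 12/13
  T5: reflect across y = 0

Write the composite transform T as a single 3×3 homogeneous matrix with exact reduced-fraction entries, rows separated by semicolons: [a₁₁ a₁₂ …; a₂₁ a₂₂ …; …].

T = [-355/442 -573/221 0; 81/221 -564/221 0; 0 0 1]

T1 = [1 0 0; 0 -3 0; 0 0 1]
T2·T1 = [-8/17 45/17 0; 15/17 24/17 0; 0 0 1]
T3·…·T1 = [-1/34 57/17 0; 15/17 24/17 0; 0 0 1]
T4·…·T1 = [-355/442 -573/221 0; -81/221 564/221 0; 0 0 1]
T5·…·T1 = [-355/442 -573/221 0; 81/221 -564/221 0; 0 0 1]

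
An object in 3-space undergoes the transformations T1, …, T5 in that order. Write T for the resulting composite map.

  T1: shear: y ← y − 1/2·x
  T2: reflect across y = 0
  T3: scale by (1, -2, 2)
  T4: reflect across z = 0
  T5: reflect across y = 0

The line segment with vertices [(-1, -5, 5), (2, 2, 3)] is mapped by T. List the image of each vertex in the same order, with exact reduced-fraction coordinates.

image vertices: (-1, 9, -10), (2, -2, -6)

T1 shear: y ← y − 1/2·x: (-1, -5, 5) → (-1, -9/2, 5); (2, 2, 3) → (2, 1, 3)
T2 reflect across y = 0: (-1, -9/2, 5) → (-1, 9/2, 5); (2, 1, 3) → (2, -1, 3)
T3 scale by (1, -2, 2): (-1, 9/2, 5) → (-1, -9, 10); (2, -1, 3) → (2, 2, 6)
T4 reflect across z = 0: (-1, -9, 10) → (-1, -9, -10); (2, 2, 6) → (2, 2, -6)
T5 reflect across y = 0: (-1, -9, -10) → (-1, 9, -10); (2, 2, -6) → (2, -2, -6)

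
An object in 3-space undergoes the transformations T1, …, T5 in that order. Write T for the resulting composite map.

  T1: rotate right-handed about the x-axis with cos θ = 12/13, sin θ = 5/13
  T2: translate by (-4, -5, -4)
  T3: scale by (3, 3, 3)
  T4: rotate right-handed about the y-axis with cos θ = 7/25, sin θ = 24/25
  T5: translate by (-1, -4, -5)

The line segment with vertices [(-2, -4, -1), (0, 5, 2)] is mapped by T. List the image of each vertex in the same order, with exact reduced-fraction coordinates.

image vertices: (-8011/325, -376/13, 2227/325), (-1633/325, -97/13, 2056/325)

T1 rotate right-handed about the x-axis with cos θ = 12/13, sin θ = 5/13: (-2, -4, -1) → (-2, -43/13, -32/13); (0, 5, 2) → (0, 50/13, 49/13)
T2 translate by (-4, -5, -4): (-2, -43/13, -32/13) → (-6, -108/13, -84/13); (0, 50/13, 49/13) → (-4, -15/13, -3/13)
T3 scale by (3, 3, 3): (-6, -108/13, -84/13) → (-18, -324/13, -252/13); (-4, -15/13, -3/13) → (-12, -45/13, -9/13)
T4 rotate right-handed about the y-axis with cos θ = 7/25, sin θ = 24/25: (-18, -324/13, -252/13) → (-7686/325, -324/13, 3852/325); (-12, -45/13, -9/13) → (-1308/325, -45/13, 3681/325)
T5 translate by (-1, -4, -5): (-7686/325, -324/13, 3852/325) → (-8011/325, -376/13, 2227/325); (-1308/325, -45/13, 3681/325) → (-1633/325, -97/13, 2056/325)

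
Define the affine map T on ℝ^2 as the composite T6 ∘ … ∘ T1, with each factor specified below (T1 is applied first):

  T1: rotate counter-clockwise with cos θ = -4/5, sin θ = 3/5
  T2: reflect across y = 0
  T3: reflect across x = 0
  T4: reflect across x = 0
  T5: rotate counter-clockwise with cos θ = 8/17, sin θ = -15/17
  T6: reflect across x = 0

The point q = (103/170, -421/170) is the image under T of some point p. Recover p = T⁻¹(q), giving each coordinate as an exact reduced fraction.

p = (-1/2, -5/2)

T1 = [-4/5 -3/5 0; 3/5 -4/5 0; 0 0 1]
T2·T1 = [-4/5 -3/5 0; -3/5 4/5 0; 0 0 1]
T3·…·T1 = [4/5 3/5 0; -3/5 4/5 0; 0 0 1]
T4·…·T1 = [-4/5 -3/5 0; -3/5 4/5 0; 0 0 1]
T5·…·T1 = [-77/85 36/85 0; 36/85 77/85 0; 0 0 1]
T6·…·T1 = [77/85 -36/85 0; 36/85 77/85 0; 0 0 1]
det M = 1; M⁻¹ = [77/85 36/85 0; -36/85 77/85 0; 0 0 1]
M⁻¹ · (103/170, -421/170)ᵀ = (-1/2, -5/2)ᵀ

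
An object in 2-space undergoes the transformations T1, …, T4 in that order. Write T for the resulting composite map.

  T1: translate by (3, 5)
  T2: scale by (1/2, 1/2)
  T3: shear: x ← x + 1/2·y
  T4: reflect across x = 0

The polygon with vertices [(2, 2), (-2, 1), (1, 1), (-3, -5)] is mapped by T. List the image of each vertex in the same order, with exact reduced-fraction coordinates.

T1 translate by (3, 5): (2, 2) → (5, 7); (-2, 1) → (1, 6); (1, 1) → (4, 6); (-3, -5) → (0, 0)
T2 scale by (1/2, 1/2): (5, 7) → (5/2, 7/2); (1, 6) → (1/2, 3); (4, 6) → (2, 3); (0, 0) → (0, 0)
T3 shear: x ← x + 1/2·y: (5/2, 7/2) → (17/4, 7/2); (1/2, 3) → (2, 3); (2, 3) → (7/2, 3); (0, 0) → (0, 0)
T4 reflect across x = 0: (17/4, 7/2) → (-17/4, 7/2); (2, 3) → (-2, 3); (7/2, 3) → (-7/2, 3); (0, 0) → (0, 0)

image vertices: (-17/4, 7/2), (-2, 3), (-7/2, 3), (0, 0)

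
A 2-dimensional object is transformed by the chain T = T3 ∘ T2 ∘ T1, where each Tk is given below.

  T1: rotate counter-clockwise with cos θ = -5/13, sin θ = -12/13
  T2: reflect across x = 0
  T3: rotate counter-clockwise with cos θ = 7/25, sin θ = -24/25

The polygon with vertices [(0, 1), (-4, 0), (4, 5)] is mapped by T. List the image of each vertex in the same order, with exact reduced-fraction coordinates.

image vertices: (-204/325, 253/325), (1012/325, 816/325), (-2032/325, 449/325)

T1 rotate counter-clockwise with cos θ = -5/13, sin θ = -12/13: (0, 1) → (12/13, -5/13); (-4, 0) → (20/13, 48/13); (4, 5) → (40/13, -73/13)
T2 reflect across x = 0: (12/13, -5/13) → (-12/13, -5/13); (20/13, 48/13) → (-20/13, 48/13); (40/13, -73/13) → (-40/13, -73/13)
T3 rotate counter-clockwise with cos θ = 7/25, sin θ = -24/25: (-12/13, -5/13) → (-204/325, 253/325); (-20/13, 48/13) → (1012/325, 816/325); (-40/13, -73/13) → (-2032/325, 449/325)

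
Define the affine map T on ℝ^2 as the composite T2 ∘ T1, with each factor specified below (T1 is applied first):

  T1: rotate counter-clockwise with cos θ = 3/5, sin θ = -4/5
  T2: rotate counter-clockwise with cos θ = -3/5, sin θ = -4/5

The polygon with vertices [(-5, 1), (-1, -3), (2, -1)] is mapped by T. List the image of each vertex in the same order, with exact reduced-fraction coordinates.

image vertices: (5, -1), (1, 3), (-2, 1)

T1 rotate counter-clockwise with cos θ = 3/5, sin θ = -4/5: (-5, 1) → (-11/5, 23/5); (-1, -3) → (-3, -1); (2, -1) → (2/5, -11/5)
T2 rotate counter-clockwise with cos θ = -3/5, sin θ = -4/5: (-11/5, 23/5) → (5, -1); (-3, -1) → (1, 3); (2/5, -11/5) → (-2, 1)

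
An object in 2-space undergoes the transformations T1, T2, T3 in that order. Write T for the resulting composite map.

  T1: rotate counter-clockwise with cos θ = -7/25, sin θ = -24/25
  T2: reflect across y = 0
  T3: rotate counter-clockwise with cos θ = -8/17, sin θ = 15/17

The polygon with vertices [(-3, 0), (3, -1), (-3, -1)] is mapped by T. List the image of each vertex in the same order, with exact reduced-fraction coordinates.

T1 rotate counter-clockwise with cos θ = -7/25, sin θ = -24/25: (-3, 0) → (21/25, 72/25); (3, -1) → (-9/5, -13/5); (-3, -1) → (-3/25, 79/25)
T2 reflect across y = 0: (21/25, 72/25) → (21/25, -72/25); (-9/5, -13/5) → (-9/5, 13/5); (-3/25, 79/25) → (-3/25, -79/25)
T3 rotate counter-clockwise with cos θ = -8/17, sin θ = 15/17: (21/25, -72/25) → (912/425, 891/425); (-9/5, 13/5) → (-123/85, -239/85); (-3/25, -79/25) → (1209/425, 587/425)

image vertices: (912/425, 891/425), (-123/85, -239/85), (1209/425, 587/425)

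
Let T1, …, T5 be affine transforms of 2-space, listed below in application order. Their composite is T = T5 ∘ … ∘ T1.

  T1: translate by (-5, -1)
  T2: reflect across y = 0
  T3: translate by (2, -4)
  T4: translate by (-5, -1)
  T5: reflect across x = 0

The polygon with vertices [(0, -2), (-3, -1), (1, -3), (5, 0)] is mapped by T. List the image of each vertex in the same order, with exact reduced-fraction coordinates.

T1 translate by (-5, -1): (0, -2) → (-5, -3); (-3, -1) → (-8, -2); (1, -3) → (-4, -4); (5, 0) → (0, -1)
T2 reflect across y = 0: (-5, -3) → (-5, 3); (-8, -2) → (-8, 2); (-4, -4) → (-4, 4); (0, -1) → (0, 1)
T3 translate by (2, -4): (-5, 3) → (-3, -1); (-8, 2) → (-6, -2); (-4, 4) → (-2, 0); (0, 1) → (2, -3)
T4 translate by (-5, -1): (-3, -1) → (-8, -2); (-6, -2) → (-11, -3); (-2, 0) → (-7, -1); (2, -3) → (-3, -4)
T5 reflect across x = 0: (-8, -2) → (8, -2); (-11, -3) → (11, -3); (-7, -1) → (7, -1); (-3, -4) → (3, -4)

image vertices: (8, -2), (11, -3), (7, -1), (3, -4)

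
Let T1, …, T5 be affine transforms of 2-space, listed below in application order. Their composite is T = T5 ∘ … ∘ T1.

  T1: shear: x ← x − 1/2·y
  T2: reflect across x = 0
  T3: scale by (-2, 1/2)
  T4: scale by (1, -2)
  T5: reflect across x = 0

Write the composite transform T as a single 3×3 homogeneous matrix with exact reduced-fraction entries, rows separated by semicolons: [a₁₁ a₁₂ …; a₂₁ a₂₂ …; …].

T = [-2 1 0; 0 -1 0; 0 0 1]

T1 = [1 -1/2 0; 0 1 0; 0 0 1]
T2·T1 = [-1 1/2 0; 0 1 0; 0 0 1]
T3·…·T1 = [2 -1 0; 0 1/2 0; 0 0 1]
T4·…·T1 = [2 -1 0; 0 -1 0; 0 0 1]
T5·…·T1 = [-2 1 0; 0 -1 0; 0 0 1]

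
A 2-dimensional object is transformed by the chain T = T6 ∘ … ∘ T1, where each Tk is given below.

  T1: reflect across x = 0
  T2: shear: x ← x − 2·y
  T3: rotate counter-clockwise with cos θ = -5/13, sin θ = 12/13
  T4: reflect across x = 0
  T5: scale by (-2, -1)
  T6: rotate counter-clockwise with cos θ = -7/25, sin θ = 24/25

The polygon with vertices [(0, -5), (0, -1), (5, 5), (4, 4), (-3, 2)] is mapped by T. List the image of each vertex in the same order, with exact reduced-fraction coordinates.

T1 reflect across x = 0: (0, -5) → (0, -5); (0, -1) → (0, -1); (5, 5) → (-5, 5); (4, 4) → (-4, 4); (-3, 2) → (3, 2)
T2 shear: x ← x − 2·y: (0, -5) → (10, -5); (0, -1) → (2, -1); (-5, 5) → (-15, 5); (-4, 4) → (-12, 4); (3, 2) → (-1, 2)
T3 rotate counter-clockwise with cos θ = -5/13, sin θ = 12/13: (10, -5) → (10/13, 145/13); (2, -1) → (2/13, 29/13); (-15, 5) → (15/13, -205/13); (-12, 4) → (12/13, -164/13); (-1, 2) → (-19/13, -22/13)
T4 reflect across x = 0: (10/13, 145/13) → (-10/13, 145/13); (2/13, 29/13) → (-2/13, 29/13); (15/13, -205/13) → (-15/13, -205/13); (12/13, -164/13) → (-12/13, -164/13); (-19/13, -22/13) → (19/13, -22/13)
T5 scale by (-2, -1): (-10/13, 145/13) → (20/13, -145/13); (-2/13, 29/13) → (4/13, -29/13); (-15/13, -205/13) → (30/13, 205/13); (-12/13, -164/13) → (24/13, 164/13); (19/13, -22/13) → (-38/13, 22/13)
T6 rotate counter-clockwise with cos θ = -7/25, sin θ = 24/25: (20/13, -145/13) → (668/65, 23/5); (4/13, -29/13) → (668/325, 23/25); (30/13, 205/13) → (-1026/65, -11/5); (24/13, 164/13) → (-4104/325, -44/25); (-38/13, 22/13) → (-262/325, -82/25)

image vertices: (668/65, 23/5), (668/325, 23/25), (-1026/65, -11/5), (-4104/325, -44/25), (-262/325, -82/25)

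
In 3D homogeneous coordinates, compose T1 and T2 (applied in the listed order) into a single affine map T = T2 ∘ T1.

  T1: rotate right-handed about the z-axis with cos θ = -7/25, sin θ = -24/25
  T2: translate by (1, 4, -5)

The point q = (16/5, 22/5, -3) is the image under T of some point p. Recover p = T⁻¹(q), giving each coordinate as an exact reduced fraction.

T1 = [-7/25 24/25 0 0; -24/25 -7/25 0 0; 0 0 1 0; 0 0 0 1]
T2·T1 = [-7/25 24/25 0 1; -24/25 -7/25 0 4; 0 0 1 -5; 0 0 0 1]
det M = 1; M⁻¹ = [-7/25 -24/25 0 103/25; 24/25 -7/25 0 4/25; 0 0 1 5; 0 0 0 1]
M⁻¹ · (16/5, 22/5, -3)ᵀ = (-1, 2, 2)ᵀ

p = (-1, 2, 2)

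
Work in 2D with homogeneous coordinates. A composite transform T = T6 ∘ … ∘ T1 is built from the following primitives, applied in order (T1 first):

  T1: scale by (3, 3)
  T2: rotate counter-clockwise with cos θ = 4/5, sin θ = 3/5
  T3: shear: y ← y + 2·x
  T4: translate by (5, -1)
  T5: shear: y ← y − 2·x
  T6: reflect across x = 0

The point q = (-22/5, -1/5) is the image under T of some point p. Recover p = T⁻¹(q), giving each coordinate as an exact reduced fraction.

p = (2, 3)

T1 = [3 0 0; 0 3 0; 0 0 1]
T2·T1 = [12/5 -9/5 0; 9/5 12/5 0; 0 0 1]
T3·…·T1 = [12/5 -9/5 0; 33/5 -6/5 0; 0 0 1]
T4·…·T1 = [12/5 -9/5 5; 33/5 -6/5 -1; 0 0 1]
T5·…·T1 = [12/5 -9/5 5; 9/5 12/5 -11; 0 0 1]
T6·…·T1 = [-12/5 9/5 -5; 9/5 12/5 -11; 0 0 1]
det M = -9; M⁻¹ = [-4/15 1/5 13/15; 1/5 4/15 59/15; 0 0 1]
M⁻¹ · (-22/5, -1/5)ᵀ = (2, 3)ᵀ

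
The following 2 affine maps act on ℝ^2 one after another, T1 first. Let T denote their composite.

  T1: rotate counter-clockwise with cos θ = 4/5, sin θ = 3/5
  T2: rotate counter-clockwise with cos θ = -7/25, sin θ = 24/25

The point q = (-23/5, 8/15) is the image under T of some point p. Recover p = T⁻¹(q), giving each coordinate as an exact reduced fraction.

T1 = [4/5 -3/5 0; 3/5 4/5 0; 0 0 1]
T2·T1 = [-4/5 -3/5 0; 3/5 -4/5 0; 0 0 1]
det M = 1; M⁻¹ = [-4/5 3/5 0; -3/5 -4/5 0; 0 0 1]
M⁻¹ · (-23/5, 8/15)ᵀ = (4, 7/3)ᵀ

p = (4, 7/3)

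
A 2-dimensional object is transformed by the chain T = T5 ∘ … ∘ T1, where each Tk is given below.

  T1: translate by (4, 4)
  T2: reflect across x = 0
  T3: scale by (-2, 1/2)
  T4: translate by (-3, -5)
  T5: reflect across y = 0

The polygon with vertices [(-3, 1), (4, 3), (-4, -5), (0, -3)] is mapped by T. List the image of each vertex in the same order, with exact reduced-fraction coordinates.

T1 translate by (4, 4): (-3, 1) → (1, 5); (4, 3) → (8, 7); (-4, -5) → (0, -1); (0, -3) → (4, 1)
T2 reflect across x = 0: (1, 5) → (-1, 5); (8, 7) → (-8, 7); (0, -1) → (0, -1); (4, 1) → (-4, 1)
T3 scale by (-2, 1/2): (-1, 5) → (2, 5/2); (-8, 7) → (16, 7/2); (0, -1) → (0, -1/2); (-4, 1) → (8, 1/2)
T4 translate by (-3, -5): (2, 5/2) → (-1, -5/2); (16, 7/2) → (13, -3/2); (0, -1/2) → (-3, -11/2); (8, 1/2) → (5, -9/2)
T5 reflect across y = 0: (-1, -5/2) → (-1, 5/2); (13, -3/2) → (13, 3/2); (-3, -11/2) → (-3, 11/2); (5, -9/2) → (5, 9/2)

image vertices: (-1, 5/2), (13, 3/2), (-3, 11/2), (5, 9/2)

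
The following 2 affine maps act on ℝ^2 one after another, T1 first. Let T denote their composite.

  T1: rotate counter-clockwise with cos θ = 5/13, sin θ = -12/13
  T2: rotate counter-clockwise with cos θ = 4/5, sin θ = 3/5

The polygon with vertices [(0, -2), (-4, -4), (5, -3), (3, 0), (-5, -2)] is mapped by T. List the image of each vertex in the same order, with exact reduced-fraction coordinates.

T1 rotate counter-clockwise with cos θ = 5/13, sin θ = -12/13: (0, -2) → (-24/13, -10/13); (-4, -4) → (-68/13, 28/13); (5, -3) → (-11/13, -75/13); (3, 0) → (15/13, -36/13); (-5, -2) → (-49/13, 50/13)
T2 rotate counter-clockwise with cos θ = 4/5, sin θ = 3/5: (-24/13, -10/13) → (-66/65, -112/65); (-68/13, 28/13) → (-356/65, -92/65); (-11/13, -75/13) → (181/65, -333/65); (15/13, -36/13) → (168/65, -99/65); (-49/13, 50/13) → (-346/65, 53/65)

image vertices: (-66/65, -112/65), (-356/65, -92/65), (181/65, -333/65), (168/65, -99/65), (-346/65, 53/65)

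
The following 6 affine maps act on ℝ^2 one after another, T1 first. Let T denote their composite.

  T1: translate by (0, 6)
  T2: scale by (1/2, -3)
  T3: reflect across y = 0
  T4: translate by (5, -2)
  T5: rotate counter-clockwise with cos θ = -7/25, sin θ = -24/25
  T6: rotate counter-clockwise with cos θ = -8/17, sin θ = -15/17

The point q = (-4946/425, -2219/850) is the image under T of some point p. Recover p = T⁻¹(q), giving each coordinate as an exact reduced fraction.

T1 = [1 0 0; 0 1 6; 0 0 1]
T2·T1 = [1/2 0 0; 0 -3 -18; 0 0 1]
T3·…·T1 = [1/2 0 0; 0 3 18; 0 0 1]
T4·…·T1 = [1/2 0 5; 0 3 16; 0 0 1]
T5·…·T1 = [-7/50 72/25 349/25; -12/25 -21/25 -232/25; 0 0 1]
T6·…·T1 = [-152/425 -891/425 -6272/425; 297/850 -912/425 -3379/425; 0 0 1]
det M = 3/2; M⁻¹ = [-608/425 594/425 -10; -99/425 -304/1275 -16/3; 0 0 1]
M⁻¹ · (-4946/425, -2219/850)ᵀ = (3, -2)ᵀ

p = (3, -2)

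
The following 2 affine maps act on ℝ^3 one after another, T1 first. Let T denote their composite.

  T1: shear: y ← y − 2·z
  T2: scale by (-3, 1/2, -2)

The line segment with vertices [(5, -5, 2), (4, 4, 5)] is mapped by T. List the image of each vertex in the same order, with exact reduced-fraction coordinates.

image vertices: (-15, -9/2, -4), (-12, -3, -10)

T1 shear: y ← y − 2·z: (5, -5, 2) → (5, -9, 2); (4, 4, 5) → (4, -6, 5)
T2 scale by (-3, 1/2, -2): (5, -9, 2) → (-15, -9/2, -4); (4, -6, 5) → (-12, -3, -10)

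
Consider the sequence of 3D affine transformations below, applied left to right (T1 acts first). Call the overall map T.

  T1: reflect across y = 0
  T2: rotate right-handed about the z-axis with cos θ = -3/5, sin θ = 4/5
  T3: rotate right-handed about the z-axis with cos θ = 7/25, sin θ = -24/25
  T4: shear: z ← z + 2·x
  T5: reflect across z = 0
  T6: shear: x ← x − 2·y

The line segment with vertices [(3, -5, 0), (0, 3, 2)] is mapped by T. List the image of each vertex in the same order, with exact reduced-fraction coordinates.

T1 reflect across y = 0: (3, -5, 0) → (3, 5, 0); (0, 3, 2) → (0, -3, 2)
T2 rotate right-handed about the z-axis with cos θ = -3/5, sin θ = 4/5: (3, 5, 0) → (-29/5, -3/5, 0); (0, -3, 2) → (12/5, 9/5, 2)
T3 rotate right-handed about the z-axis with cos θ = 7/25, sin θ = -24/25: (-29/5, -3/5, 0) → (-11/5, 27/5, 0); (12/5, 9/5, 2) → (12/5, -9/5, 2)
T4 shear: z ← z + 2·x: (-11/5, 27/5, 0) → (-11/5, 27/5, -22/5); (12/5, -9/5, 2) → (12/5, -9/5, 34/5)
T5 reflect across z = 0: (-11/5, 27/5, -22/5) → (-11/5, 27/5, 22/5); (12/5, -9/5, 34/5) → (12/5, -9/5, -34/5)
T6 shear: x ← x − 2·y: (-11/5, 27/5, 22/5) → (-13, 27/5, 22/5); (12/5, -9/5, -34/5) → (6, -9/5, -34/5)

image vertices: (-13, 27/5, 22/5), (6, -9/5, -34/5)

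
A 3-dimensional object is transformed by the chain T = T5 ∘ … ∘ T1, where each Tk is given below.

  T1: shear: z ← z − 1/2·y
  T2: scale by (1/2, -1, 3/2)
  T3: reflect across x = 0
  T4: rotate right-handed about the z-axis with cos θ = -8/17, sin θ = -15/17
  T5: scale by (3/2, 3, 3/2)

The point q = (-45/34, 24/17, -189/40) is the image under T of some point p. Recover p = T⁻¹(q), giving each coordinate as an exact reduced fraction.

T1 = [1 0 0 0; 0 1 0 0; 0 -1/2 1 0; 0 0 0 1]
T2·T1 = [1/2 0 0 0; 0 -1 0 0; 0 -3/4 3/2 0; 0 0 0 1]
T3·…·T1 = [-1/2 0 0 0; 0 -1 0 0; 0 -3/4 3/2 0; 0 0 0 1]
T4·…·T1 = [4/17 -15/17 0 0; 15/34 8/17 0 0; 0 -3/4 3/2 0; 0 0 0 1]
T5·…·T1 = [6/17 -45/34 0 0; 45/34 24/17 0 0; 0 -9/8 9/4 0; 0 0 0 1]
det M = 81/16; M⁻¹ = [32/51 10/17 0 0; -10/17 8/51 0 0; -5/17 4/51 4/9 0; 0 0 0 1]
M⁻¹ · (-45/34, 24/17, -189/40)ᵀ = (0, 1, -8/5)ᵀ

p = (0, 1, -8/5)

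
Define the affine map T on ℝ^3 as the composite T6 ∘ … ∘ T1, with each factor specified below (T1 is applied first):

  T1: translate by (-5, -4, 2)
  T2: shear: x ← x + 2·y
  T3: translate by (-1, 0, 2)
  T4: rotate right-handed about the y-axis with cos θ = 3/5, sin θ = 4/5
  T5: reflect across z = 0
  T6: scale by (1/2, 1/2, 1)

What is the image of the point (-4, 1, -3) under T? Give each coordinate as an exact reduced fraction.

T1 translate by (-5, -4, 2): (-4, 1, -3) → (-9, -3, -1)
T2 shear: x ← x + 2·y: (-9, -3, -1) → (-15, -3, -1)
T3 translate by (-1, 0, 2): (-15, -3, -1) → (-16, -3, 1)
T4 rotate right-handed about the y-axis with cos θ = 3/5, sin θ = 4/5: (-16, -3, 1) → (-44/5, -3, 67/5)
T5 reflect across z = 0: (-44/5, -3, 67/5) → (-44/5, -3, -67/5)
T6 scale by (1/2, 1/2, 1): (-44/5, -3, -67/5) → (-22/5, -3/2, -67/5)

T(p) = (-22/5, -3/2, -67/5)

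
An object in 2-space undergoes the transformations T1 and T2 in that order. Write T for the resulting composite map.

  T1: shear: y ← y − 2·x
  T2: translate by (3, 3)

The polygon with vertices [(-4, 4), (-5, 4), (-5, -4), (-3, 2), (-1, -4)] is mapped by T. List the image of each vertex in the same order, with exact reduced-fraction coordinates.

T1 shear: y ← y − 2·x: (-4, 4) → (-4, 12); (-5, 4) → (-5, 14); (-5, -4) → (-5, 6); (-3, 2) → (-3, 8); (-1, -4) → (-1, -2)
T2 translate by (3, 3): (-4, 12) → (-1, 15); (-5, 14) → (-2, 17); (-5, 6) → (-2, 9); (-3, 8) → (0, 11); (-1, -2) → (2, 1)

image vertices: (-1, 15), (-2, 17), (-2, 9), (0, 11), (2, 1)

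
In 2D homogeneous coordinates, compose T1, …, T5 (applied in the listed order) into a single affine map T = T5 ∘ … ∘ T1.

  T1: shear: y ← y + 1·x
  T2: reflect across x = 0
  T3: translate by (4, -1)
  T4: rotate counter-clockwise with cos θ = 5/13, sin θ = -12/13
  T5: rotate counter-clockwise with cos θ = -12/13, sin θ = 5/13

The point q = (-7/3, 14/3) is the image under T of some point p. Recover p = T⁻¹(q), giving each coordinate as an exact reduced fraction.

p = (-2/3, 4)

T1 = [1 0 0; 1 1 0; 0 0 1]
T2·T1 = [-1 0 0; 1 1 0; 0 0 1]
T3·…·T1 = [-1 0 4; 1 1 -1; 0 0 1]
T4·…·T1 = [7/13 12/13 8/13; 17/13 5/13 -53/13; 0 0 1]
T5·…·T1 = [-1 -1 1; -1 0 4; 0 0 1]
det M = -1; M⁻¹ = [0 -1 4; -1 1 -3; 0 0 1]
M⁻¹ · (-7/3, 14/3)ᵀ = (-2/3, 4)ᵀ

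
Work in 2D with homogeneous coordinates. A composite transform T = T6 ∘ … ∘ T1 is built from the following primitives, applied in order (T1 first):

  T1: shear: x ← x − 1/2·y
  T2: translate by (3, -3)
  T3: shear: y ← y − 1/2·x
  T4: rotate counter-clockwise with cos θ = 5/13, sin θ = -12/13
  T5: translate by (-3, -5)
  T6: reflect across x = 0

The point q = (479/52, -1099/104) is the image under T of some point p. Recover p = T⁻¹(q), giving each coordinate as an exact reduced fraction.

T1 = [1 -1/2 0; 0 1 0; 0 0 1]
T2·T1 = [1 -1/2 3; 0 1 -3; 0 0 1]
T3·…·T1 = [1 -1/2 3; -1/2 5/4 -9/2; 0 0 1]
T4·…·T1 = [-1/13 25/26 -3; -29/26 49/52 -9/2; 0 0 1]
T5·…·T1 = [-1/13 25/26 -6; -29/26 49/52 -19/2; 0 0 1]
T6·…·T1 = [1/13 -25/26 6; -29/26 49/52 -19/2; 0 0 1]
det M = -1; M⁻¹ = [-49/52 -25/26 -181/52; -29/26 -1/13 155/26; 0 0 1]
M⁻¹ · (479/52, -1099/104)ᵀ = (-2, -7/2)ᵀ

p = (-2, -7/2)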